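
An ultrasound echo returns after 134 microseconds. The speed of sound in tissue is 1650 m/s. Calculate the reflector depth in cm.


depth = c * t / 2
t = 134 us = 1.3400e-04 s
depth = 1650 * 1.3400e-04 / 2
depth = 0.11055 m = 11.055 cm


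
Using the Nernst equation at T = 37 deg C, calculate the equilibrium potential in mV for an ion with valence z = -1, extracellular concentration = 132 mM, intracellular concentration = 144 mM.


E = (RT/(zF)) * ln(C_out/C_in)
T = 37 + 273.15 = 310.15 K
E = (8.314 * 310.15 / (-1 * 96485)) * ln(132/144)
E = 2.325 mV


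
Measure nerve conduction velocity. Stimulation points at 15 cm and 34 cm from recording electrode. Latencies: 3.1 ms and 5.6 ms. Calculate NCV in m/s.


Distance = (34 - 15) / 100 = 0.19 m
dt = (5.6 - 3.1) / 1000 = 0.0025 s
NCV = dist / dt = 76 m/s


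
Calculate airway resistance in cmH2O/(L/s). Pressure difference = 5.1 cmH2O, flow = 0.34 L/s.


R = dP / flow
R = 5.1 / 0.34
R = 15 cmH2O/(L/s)


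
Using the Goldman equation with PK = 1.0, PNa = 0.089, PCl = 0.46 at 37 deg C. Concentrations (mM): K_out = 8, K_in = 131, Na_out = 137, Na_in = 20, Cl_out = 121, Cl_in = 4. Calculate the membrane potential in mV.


Vm = (RT/F)*ln((PK*Ko + PNa*Nao + PCl*Cli)/(PK*Ki + PNa*Nai + PCl*Clo))
Numer = 22.033, Denom = 188.44
Vm = -57.36 mV


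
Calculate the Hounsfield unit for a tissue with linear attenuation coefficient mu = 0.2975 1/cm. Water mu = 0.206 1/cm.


HU = ((mu_tissue - mu_water) / mu_water) * 1000
HU = ((0.2975 - 0.206) / 0.206) * 1000
HU = 444.2


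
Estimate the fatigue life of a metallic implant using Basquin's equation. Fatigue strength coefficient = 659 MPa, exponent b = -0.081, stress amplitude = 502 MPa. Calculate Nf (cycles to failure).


sigma_a = sigma_f' * (2Nf)^b
2Nf = (sigma_a/sigma_f')^(1/b)
2Nf = (502/659)^(1/-0.081)
2Nf = 28.776191
Nf = 14.39


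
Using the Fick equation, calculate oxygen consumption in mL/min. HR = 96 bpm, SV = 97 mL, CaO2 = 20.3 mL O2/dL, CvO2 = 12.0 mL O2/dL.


CO = HR*SV = 96*97/1000 = 9.312 L/min
a-v O2 diff = 20.3 - 12.0 = 8.3 mL/dL
VO2 = CO * (CaO2-CvO2) * 10 dL/L
VO2 = 9.312 * 8.3 * 10
VO2 = 772.9 mL/min


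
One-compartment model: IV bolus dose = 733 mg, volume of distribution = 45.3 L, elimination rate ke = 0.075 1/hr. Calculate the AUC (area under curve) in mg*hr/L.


C0 = Dose/Vd = 733/45.3 = 16.181 mg/L
AUC = C0/ke = 16.181/0.075
AUC = 215.7 mg*hr/L


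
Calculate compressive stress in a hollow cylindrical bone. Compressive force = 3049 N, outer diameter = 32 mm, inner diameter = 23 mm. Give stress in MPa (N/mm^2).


A = pi*(r_o^2 - r_i^2)
r_o = 16 mm, r_i = 11.5 mm
A = 388.772 mm^2
sigma = F/A = 3049 / 388.772
sigma = 7.843 MPa


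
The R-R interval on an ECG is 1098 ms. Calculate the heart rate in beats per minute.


HR = 60 / RR_interval(s)
RR = 1098 ms = 1.098 s
HR = 60 / 1.098 = 54.64 bpm


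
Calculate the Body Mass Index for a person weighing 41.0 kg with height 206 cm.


BMI = weight / height^2
height = 206 cm = 2.06 m
BMI = 41.0 / 2.06^2
BMI = 9.662 kg/m^2


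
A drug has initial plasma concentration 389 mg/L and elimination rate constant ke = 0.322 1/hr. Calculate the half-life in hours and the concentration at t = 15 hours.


t_half = ln(2) / ke = 0.693147 / 0.322 = 2.153 hr
C(t) = C0 * exp(-ke*t) = 389 * exp(-0.322*15)
C(15) = 3.107 mg/L


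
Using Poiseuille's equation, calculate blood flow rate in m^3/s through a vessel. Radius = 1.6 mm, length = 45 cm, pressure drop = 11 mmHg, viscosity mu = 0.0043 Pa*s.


Q = pi*r^4*dP / (8*mu*L)
r = 0.0016 m, L = 0.45 m
dP = 11 mmHg = 1466.542 Pa
Q = 1.9505e-06 m^3/s


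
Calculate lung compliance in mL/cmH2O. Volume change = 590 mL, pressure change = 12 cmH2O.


C = dV / dP
C = 590 / 12
C = 49.17 mL/cmH2O


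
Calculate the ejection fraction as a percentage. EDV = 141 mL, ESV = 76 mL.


SV = EDV - ESV = 141 - 76 = 65 mL
EF = SV/EDV * 100 = 65/141 * 100
EF = 46.1%


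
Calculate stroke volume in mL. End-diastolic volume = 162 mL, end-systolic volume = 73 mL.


SV = EDV - ESV
SV = 162 - 73
SV = 89 mL


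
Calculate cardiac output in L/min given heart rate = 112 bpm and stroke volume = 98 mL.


CO = HR * SV
CO = 112 * 98 / 1000
CO = 10.98 L/min


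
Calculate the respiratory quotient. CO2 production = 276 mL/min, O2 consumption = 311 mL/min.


RQ = VCO2 / VO2
RQ = 276 / 311
RQ = 0.8875


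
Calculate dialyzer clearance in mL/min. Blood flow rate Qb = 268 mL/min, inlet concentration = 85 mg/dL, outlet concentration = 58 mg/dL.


K = Qb * (Cb_in - Cb_out) / Cb_in
K = 268 * (85 - 58) / 85
K = 85.13 mL/min


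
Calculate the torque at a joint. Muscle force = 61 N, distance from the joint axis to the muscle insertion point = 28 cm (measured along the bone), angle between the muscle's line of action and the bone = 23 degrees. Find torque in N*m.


Torque = F * d * sin(theta)   (moment arm = d*sin(theta))
d = 28 cm = 0.28 m
Torque = 61 * 0.28 * sin(23)
Torque = 6.674 N*m


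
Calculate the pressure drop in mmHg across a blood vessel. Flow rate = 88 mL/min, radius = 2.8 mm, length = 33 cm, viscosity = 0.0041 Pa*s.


dP = 8*mu*L*Q / (pi*r^4)
Q = 88 mL/min = 1.46667e-06 m^3/s
dP = 82.2126 Pa = 82.2126 / 133.322 mmHg = 0.6166 mmHg


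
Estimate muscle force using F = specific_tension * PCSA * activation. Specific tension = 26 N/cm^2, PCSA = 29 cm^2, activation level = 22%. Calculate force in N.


F = sigma * PCSA * activation
F = 26 * 29 * 0.22
F = 165.9 N


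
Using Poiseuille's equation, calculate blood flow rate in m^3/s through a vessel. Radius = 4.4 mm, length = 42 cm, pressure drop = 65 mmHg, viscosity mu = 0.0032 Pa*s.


Q = pi*r^4*dP / (8*mu*L)
r = 0.0044 m, L = 0.42 m
dP = 65 mmHg = 8665.93 Pa
Q = 9.4904e-04 m^3/s


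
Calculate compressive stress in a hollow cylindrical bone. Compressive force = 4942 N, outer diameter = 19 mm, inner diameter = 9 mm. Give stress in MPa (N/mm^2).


A = pi*(r_o^2 - r_i^2)
r_o = 9.5 mm, r_i = 4.5 mm
A = 219.911 mm^2
sigma = F/A = 4942 / 219.911
sigma = 22.47 MPa


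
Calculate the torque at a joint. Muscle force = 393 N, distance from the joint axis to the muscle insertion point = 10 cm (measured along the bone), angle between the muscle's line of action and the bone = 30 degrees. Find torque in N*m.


Torque = F * d * sin(theta)   (moment arm = d*sin(theta))
d = 10 cm = 0.1 m
Torque = 393 * 0.1 * sin(30)
Torque = 19.65 N*m


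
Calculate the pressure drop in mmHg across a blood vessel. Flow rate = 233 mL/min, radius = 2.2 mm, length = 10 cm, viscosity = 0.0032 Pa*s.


dP = 8*mu*L*Q / (pi*r^4)
Q = 233 mL/min = 3.88333e-06 m^3/s
dP = 135.084 Pa = 135.084 / 133.322 mmHg = 1.013 mmHg


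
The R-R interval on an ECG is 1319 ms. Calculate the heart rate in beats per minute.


HR = 60 / RR_interval(s)
RR = 1319 ms = 1.319 s
HR = 60 / 1.319 = 45.49 bpm


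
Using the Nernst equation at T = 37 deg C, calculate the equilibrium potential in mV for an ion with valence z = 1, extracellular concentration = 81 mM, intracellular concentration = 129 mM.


E = (RT/(zF)) * ln(C_out/C_in)
T = 37 + 273.15 = 310.15 K
E = (8.314 * 310.15 / (1 * 96485)) * ln(81/129)
E = -12.44 mV


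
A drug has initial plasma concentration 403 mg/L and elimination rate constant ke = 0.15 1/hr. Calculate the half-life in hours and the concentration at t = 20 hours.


t_half = ln(2) / ke = 0.693147 / 0.15 = 4.621 hr
C(t) = C0 * exp(-ke*t) = 403 * exp(-0.15*20)
C(20) = 20.06 mg/L


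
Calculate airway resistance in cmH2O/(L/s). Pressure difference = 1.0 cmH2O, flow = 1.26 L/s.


R = dP / flow
R = 1.0 / 1.26
R = 0.7937 cmH2O/(L/s)


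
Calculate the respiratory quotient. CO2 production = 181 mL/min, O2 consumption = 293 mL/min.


RQ = VCO2 / VO2
RQ = 181 / 293
RQ = 0.6177


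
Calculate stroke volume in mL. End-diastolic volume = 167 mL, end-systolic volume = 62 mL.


SV = EDV - ESV
SV = 167 - 62
SV = 105 mL


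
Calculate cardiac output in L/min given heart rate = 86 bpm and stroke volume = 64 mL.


CO = HR * SV
CO = 86 * 64 / 1000
CO = 5.504 L/min


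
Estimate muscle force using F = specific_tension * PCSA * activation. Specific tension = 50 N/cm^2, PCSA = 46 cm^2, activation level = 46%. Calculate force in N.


F = sigma * PCSA * activation
F = 50 * 46 * 0.46
F = 1058 N


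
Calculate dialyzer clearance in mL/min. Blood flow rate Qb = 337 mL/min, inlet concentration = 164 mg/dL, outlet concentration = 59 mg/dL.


K = Qb * (Cb_in - Cb_out) / Cb_in
K = 337 * (164 - 59) / 164
K = 215.8 mL/min


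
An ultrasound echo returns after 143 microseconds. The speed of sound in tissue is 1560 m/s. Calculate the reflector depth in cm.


depth = c * t / 2
t = 143 us = 1.4300e-04 s
depth = 1560 * 1.4300e-04 / 2
depth = 0.11154 m = 11.154 cm


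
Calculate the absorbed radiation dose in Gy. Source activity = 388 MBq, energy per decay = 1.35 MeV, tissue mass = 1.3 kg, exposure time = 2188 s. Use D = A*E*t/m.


A = 388 MBq = 3.8800e+08 Bq
E = 1.35 MeV = 2.1627e-13 J
D = A*E*t/m = 3.8800e+08*2.1627e-13*2188/1.3
D = 0.1412 Gy


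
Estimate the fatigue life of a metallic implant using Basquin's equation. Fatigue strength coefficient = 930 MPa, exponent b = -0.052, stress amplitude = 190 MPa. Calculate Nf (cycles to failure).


sigma_a = sigma_f' * (2Nf)^b
2Nf = (sigma_a/sigma_f')^(1/b)
2Nf = (190/930)^(1/-0.052)
2Nf = 1.8366479e+13
Nf = 9.1832e+12


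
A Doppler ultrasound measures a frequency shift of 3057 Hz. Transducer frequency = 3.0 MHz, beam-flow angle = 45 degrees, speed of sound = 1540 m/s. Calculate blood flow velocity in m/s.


v = fd * c / (2 * f0 * cos(theta))
v = 3057 * 1540 / (2 * 3.0000e+06 * cos(45))
v = 1.11 m/s


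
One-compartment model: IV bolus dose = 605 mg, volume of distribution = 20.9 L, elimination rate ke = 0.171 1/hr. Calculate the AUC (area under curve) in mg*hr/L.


C0 = Dose/Vd = 605/20.9 = 28.9474 mg/L
AUC = C0/ke = 28.9474/0.171
AUC = 169.3 mg*hr/L


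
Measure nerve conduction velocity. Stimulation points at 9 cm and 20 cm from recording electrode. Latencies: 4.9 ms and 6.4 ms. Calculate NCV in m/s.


Distance = (20 - 9) / 100 = 0.11 m
dt = (6.4 - 4.9) / 1000 = 0.0015 s
NCV = dist / dt = 73.33 m/s


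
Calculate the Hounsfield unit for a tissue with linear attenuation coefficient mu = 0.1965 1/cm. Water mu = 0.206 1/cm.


HU = ((mu_tissue - mu_water) / mu_water) * 1000
HU = ((0.1965 - 0.206) / 0.206) * 1000
HU = -46.12


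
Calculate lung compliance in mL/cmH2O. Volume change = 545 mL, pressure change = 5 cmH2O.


C = dV / dP
C = 545 / 5
C = 109 mL/cmH2O


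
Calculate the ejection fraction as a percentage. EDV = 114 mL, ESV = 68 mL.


SV = EDV - ESV = 114 - 68 = 46 mL
EF = SV/EDV * 100 = 46/114 * 100
EF = 40.35%


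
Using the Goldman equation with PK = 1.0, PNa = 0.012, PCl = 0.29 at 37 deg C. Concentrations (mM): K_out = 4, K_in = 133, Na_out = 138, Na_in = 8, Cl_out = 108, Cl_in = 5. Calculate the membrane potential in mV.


Vm = (RT/F)*ln((PK*Ko + PNa*Nao + PCl*Cli)/(PK*Ki + PNa*Nai + PCl*Clo))
Numer = 7.106, Denom = 164.416
Vm = -83.96 mV


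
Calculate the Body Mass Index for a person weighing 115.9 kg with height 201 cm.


BMI = weight / height^2
height = 201 cm = 2.01 m
BMI = 115.9 / 2.01^2
BMI = 28.69 kg/m^2


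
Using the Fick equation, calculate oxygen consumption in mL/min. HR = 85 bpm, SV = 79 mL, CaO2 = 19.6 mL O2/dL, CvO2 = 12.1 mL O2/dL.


CO = HR*SV = 85*79/1000 = 6.715 L/min
a-v O2 diff = 19.6 - 12.1 = 7.5 mL/dL
VO2 = CO * (CaO2-CvO2) * 10 dL/L
VO2 = 6.715 * 7.5 * 10
VO2 = 503.6 mL/min


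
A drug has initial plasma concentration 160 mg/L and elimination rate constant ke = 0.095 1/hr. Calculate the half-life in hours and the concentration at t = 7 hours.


t_half = ln(2) / ke = 0.693147 / 0.095 = 7.296 hr
C(t) = C0 * exp(-ke*t) = 160 * exp(-0.095*7)
C(7) = 82.28 mg/L


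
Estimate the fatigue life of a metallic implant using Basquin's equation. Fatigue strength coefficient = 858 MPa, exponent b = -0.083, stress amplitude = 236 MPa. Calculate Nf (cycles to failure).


sigma_a = sigma_f' * (2Nf)^b
2Nf = (sigma_a/sigma_f')^(1/b)
2Nf = (236/858)^(1/-0.083)
2Nf = 5674388.9
Nf = 2.8372e+06


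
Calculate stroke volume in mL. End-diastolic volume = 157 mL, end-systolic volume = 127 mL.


SV = EDV - ESV
SV = 157 - 127
SV = 30 mL


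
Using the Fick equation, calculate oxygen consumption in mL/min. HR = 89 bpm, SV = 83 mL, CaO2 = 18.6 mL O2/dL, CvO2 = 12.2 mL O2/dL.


CO = HR*SV = 89*83/1000 = 7.387 L/min
a-v O2 diff = 18.6 - 12.2 = 6.4 mL/dL
VO2 = CO * (CaO2-CvO2) * 10 dL/L
VO2 = 7.387 * 6.4 * 10
VO2 = 472.8 mL/min


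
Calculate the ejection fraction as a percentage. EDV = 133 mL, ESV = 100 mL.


SV = EDV - ESV = 133 - 100 = 33 mL
EF = SV/EDV * 100 = 33/133 * 100
EF = 24.81%


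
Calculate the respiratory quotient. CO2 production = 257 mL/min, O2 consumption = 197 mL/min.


RQ = VCO2 / VO2
RQ = 257 / 197
RQ = 1.305


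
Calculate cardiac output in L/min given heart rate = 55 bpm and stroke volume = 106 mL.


CO = HR * SV
CO = 55 * 106 / 1000
CO = 5.83 L/min


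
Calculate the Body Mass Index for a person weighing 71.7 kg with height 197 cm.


BMI = weight / height^2
height = 197 cm = 1.97 m
BMI = 71.7 / 1.97^2
BMI = 18.48 kg/m^2


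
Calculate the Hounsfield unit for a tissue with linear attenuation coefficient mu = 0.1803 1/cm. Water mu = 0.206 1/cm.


HU = ((mu_tissue - mu_water) / mu_water) * 1000
HU = ((0.1803 - 0.206) / 0.206) * 1000
HU = -124.8


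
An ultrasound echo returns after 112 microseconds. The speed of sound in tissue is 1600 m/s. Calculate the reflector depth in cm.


depth = c * t / 2
t = 112 us = 1.1200e-04 s
depth = 1600 * 1.1200e-04 / 2
depth = 0.0896 m = 8.96 cm


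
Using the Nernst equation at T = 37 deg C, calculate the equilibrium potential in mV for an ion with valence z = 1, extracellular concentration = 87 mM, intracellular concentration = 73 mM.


E = (RT/(zF)) * ln(C_out/C_in)
T = 37 + 273.15 = 310.15 K
E = (8.314 * 310.15 / (1 * 96485)) * ln(87/73)
E = 4.689 mV


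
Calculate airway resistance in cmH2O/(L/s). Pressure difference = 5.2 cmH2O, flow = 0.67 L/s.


R = dP / flow
R = 5.2 / 0.67
R = 7.761 cmH2O/(L/s)


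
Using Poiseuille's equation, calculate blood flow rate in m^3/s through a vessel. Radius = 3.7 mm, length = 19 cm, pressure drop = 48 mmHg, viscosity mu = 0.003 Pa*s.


Q = pi*r^4*dP / (8*mu*L)
r = 0.0037 m, L = 0.19 m
dP = 48 mmHg = 6399.456 Pa
Q = 8.2629e-04 m^3/s


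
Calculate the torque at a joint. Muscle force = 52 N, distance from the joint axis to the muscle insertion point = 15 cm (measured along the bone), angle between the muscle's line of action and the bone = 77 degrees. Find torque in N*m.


Torque = F * d * sin(theta)   (moment arm = d*sin(theta))
d = 15 cm = 0.15 m
Torque = 52 * 0.15 * sin(77)
Torque = 7.6 N*m


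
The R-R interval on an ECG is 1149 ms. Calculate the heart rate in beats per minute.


HR = 60 / RR_interval(s)
RR = 1149 ms = 1.149 s
HR = 60 / 1.149 = 52.22 bpm


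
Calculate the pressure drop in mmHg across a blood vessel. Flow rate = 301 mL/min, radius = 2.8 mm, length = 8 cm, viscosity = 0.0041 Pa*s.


dP = 8*mu*L*Q / (pi*r^4)
Q = 301 mL/min = 5.01667e-06 m^3/s
dP = 68.1706 Pa = 68.1706 / 133.322 mmHg = 0.5113 mmHg


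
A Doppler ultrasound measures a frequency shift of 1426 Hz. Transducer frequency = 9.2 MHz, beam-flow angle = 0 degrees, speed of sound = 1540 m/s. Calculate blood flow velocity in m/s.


v = fd * c / (2 * f0 * cos(theta))
v = 1426 * 1540 / (2 * 9.2000e+06 * cos(0))
v = 0.1193 m/s


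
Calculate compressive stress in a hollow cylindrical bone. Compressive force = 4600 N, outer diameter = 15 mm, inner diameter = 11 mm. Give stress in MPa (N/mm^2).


A = pi*(r_o^2 - r_i^2)
r_o = 7.5 mm, r_i = 5.5 mm
A = 81.6814 mm^2
sigma = F/A = 4600 / 81.6814
sigma = 56.32 MPa


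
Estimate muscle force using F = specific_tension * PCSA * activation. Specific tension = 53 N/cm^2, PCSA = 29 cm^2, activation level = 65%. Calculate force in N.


F = sigma * PCSA * activation
F = 53 * 29 * 0.65
F = 999.1 N


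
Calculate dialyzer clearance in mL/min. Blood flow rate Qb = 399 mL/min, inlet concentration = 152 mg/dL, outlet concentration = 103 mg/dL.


K = Qb * (Cb_in - Cb_out) / Cb_in
K = 399 * (152 - 103) / 152
K = 128.6 mL/min


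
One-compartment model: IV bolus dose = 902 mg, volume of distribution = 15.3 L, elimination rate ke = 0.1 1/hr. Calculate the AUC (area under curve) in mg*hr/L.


C0 = Dose/Vd = 902/15.3 = 58.9542 mg/L
AUC = C0/ke = 58.9542/0.1
AUC = 589.5 mg*hr/L


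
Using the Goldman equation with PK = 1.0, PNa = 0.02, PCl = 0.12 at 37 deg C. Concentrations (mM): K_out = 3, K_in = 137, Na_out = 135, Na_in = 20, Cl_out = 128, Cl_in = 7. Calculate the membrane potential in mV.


Vm = (RT/F)*ln((PK*Ko + PNa*Nao + PCl*Cli)/(PK*Ki + PNa*Nai + PCl*Clo))
Numer = 6.54, Denom = 152.76
Vm = -84.21 mV


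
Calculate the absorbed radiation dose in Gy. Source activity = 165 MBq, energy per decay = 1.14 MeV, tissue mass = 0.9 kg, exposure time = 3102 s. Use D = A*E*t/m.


A = 165 MBq = 1.6500e+08 Bq
E = 1.14 MeV = 1.82628e-13 J
D = A*E*t/m = 1.6500e+08*1.82628e-13*3102/0.9
D = 0.1039 Gy


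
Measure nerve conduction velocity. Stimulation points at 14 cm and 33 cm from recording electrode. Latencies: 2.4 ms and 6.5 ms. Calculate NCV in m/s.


Distance = (33 - 14) / 100 = 0.19 m
dt = (6.5 - 2.4) / 1000 = 0.0041 s
NCV = dist / dt = 46.34 m/s


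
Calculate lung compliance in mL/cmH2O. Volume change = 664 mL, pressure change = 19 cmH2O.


C = dV / dP
C = 664 / 19
C = 34.95 mL/cmH2O


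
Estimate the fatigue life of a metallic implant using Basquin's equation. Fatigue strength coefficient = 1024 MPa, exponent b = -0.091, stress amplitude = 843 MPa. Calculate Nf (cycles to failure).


sigma_a = sigma_f' * (2Nf)^b
2Nf = (sigma_a/sigma_f')^(1/b)
2Nf = (843/1024)^(1/-0.091)
2Nf = 8.4775027
Nf = 4.239


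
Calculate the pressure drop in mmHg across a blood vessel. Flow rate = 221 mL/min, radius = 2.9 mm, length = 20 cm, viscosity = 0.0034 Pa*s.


dP = 8*mu*L*Q / (pi*r^4)
Q = 221 mL/min = 3.68333e-06 m^3/s
dP = 90.1774 Pa = 90.1774 / 133.322 mmHg = 0.6764 mmHg


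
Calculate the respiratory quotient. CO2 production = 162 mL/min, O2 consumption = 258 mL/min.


RQ = VCO2 / VO2
RQ = 162 / 258
RQ = 0.6279


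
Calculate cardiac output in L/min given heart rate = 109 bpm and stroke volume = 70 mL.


CO = HR * SV
CO = 109 * 70 / 1000
CO = 7.63 L/min


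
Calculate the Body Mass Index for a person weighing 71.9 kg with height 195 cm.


BMI = weight / height^2
height = 195 cm = 1.95 m
BMI = 71.9 / 1.95^2
BMI = 18.91 kg/m^2


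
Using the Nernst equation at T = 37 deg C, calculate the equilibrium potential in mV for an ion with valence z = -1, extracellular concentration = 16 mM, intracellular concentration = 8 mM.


E = (RT/(zF)) * ln(C_out/C_in)
T = 37 + 273.15 = 310.15 K
E = (8.314 * 310.15 / (-1 * 96485)) * ln(16/8)
E = -18.52 mV


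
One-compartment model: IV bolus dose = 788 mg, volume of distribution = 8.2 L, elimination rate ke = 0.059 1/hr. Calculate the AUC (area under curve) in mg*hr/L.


C0 = Dose/Vd = 788/8.2 = 96.0976 mg/L
AUC = C0/ke = 96.0976/0.059
AUC = 1629 mg*hr/L


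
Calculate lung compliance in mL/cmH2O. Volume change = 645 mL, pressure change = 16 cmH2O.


C = dV / dP
C = 645 / 16
C = 40.31 mL/cmH2O


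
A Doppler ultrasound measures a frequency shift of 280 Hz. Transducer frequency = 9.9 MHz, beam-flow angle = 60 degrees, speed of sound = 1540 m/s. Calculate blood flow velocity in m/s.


v = fd * c / (2 * f0 * cos(theta))
v = 280 * 1540 / (2 * 9.9000e+06 * cos(60))
v = 0.04356 m/s


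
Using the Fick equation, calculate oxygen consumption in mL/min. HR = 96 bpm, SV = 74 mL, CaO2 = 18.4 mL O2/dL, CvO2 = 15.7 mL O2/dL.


CO = HR*SV = 96*74/1000 = 7.104 L/min
a-v O2 diff = 18.4 - 15.7 = 2.7 mL/dL
VO2 = CO * (CaO2-CvO2) * 10 dL/L
VO2 = 7.104 * 2.7 * 10
VO2 = 191.8 mL/min


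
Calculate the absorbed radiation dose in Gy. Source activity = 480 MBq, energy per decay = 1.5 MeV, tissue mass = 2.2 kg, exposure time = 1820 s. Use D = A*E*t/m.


A = 480 MBq = 4.8000e+08 Bq
E = 1.5 MeV = 2.403e-13 J
D = A*E*t/m = 4.8000e+08*2.403e-13*1820/2.2
D = 0.09542 Gy


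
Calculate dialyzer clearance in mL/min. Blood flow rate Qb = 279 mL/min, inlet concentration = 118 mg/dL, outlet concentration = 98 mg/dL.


K = Qb * (Cb_in - Cb_out) / Cb_in
K = 279 * (118 - 98) / 118
K = 47.29 mL/min


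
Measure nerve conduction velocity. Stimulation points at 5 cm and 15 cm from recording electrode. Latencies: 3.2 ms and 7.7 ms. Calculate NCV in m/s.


Distance = (15 - 5) / 100 = 0.1 m
dt = (7.7 - 3.2) / 1000 = 0.0045 s
NCV = dist / dt = 22.22 m/s


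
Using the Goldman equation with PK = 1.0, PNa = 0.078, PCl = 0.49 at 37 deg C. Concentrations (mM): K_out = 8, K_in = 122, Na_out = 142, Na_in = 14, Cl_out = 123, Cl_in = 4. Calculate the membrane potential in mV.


Vm = (RT/F)*ln((PK*Ko + PNa*Nao + PCl*Cli)/(PK*Ki + PNa*Nai + PCl*Clo))
Numer = 21.036, Denom = 183.362
Vm = -57.87 mV


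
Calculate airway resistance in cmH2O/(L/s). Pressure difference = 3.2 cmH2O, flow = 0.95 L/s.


R = dP / flow
R = 3.2 / 0.95
R = 3.368 cmH2O/(L/s)


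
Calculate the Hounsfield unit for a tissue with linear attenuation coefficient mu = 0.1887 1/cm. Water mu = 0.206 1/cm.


HU = ((mu_tissue - mu_water) / mu_water) * 1000
HU = ((0.1887 - 0.206) / 0.206) * 1000
HU = -83.98


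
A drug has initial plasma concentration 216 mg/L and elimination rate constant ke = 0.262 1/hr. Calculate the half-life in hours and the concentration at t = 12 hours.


t_half = ln(2) / ke = 0.693147 / 0.262 = 2.646 hr
C(t) = C0 * exp(-ke*t) = 216 * exp(-0.262*12)
C(12) = 9.312 mg/L


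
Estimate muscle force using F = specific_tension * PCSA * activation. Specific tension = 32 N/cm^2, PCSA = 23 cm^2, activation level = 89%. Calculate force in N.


F = sigma * PCSA * activation
F = 32 * 23 * 0.89
F = 655 N


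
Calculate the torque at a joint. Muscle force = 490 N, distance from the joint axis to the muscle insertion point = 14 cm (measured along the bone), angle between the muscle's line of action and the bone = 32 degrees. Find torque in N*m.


Torque = F * d * sin(theta)   (moment arm = d*sin(theta))
d = 14 cm = 0.14 m
Torque = 490 * 0.14 * sin(32)
Torque = 36.35 N*m


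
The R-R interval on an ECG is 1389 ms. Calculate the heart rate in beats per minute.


HR = 60 / RR_interval(s)
RR = 1389 ms = 1.389 s
HR = 60 / 1.389 = 43.2 bpm


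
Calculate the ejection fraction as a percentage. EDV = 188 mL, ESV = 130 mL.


SV = EDV - ESV = 188 - 130 = 58 mL
EF = SV/EDV * 100 = 58/188 * 100
EF = 30.85%


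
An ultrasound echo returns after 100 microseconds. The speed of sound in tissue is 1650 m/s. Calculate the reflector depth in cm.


depth = c * t / 2
t = 100 us = 1.0000e-04 s
depth = 1650 * 1.0000e-04 / 2
depth = 0.0825 m = 8.25 cm


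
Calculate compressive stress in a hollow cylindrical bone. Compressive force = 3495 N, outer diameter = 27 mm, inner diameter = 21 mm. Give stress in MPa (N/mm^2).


A = pi*(r_o^2 - r_i^2)
r_o = 13.5 mm, r_i = 10.5 mm
A = 226.195 mm^2
sigma = F/A = 3495 / 226.195
sigma = 15.45 MPa


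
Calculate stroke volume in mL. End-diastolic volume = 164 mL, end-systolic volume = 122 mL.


SV = EDV - ESV
SV = 164 - 122
SV = 42 mL


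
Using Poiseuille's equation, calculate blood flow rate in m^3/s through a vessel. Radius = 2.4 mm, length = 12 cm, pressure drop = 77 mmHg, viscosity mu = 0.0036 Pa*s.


Q = pi*r^4*dP / (8*mu*L)
r = 0.0024 m, L = 0.12 m
dP = 77 mmHg = 10265.794 Pa
Q = 3.0961e-04 m^3/s


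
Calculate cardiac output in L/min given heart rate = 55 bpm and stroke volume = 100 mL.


CO = HR * SV
CO = 55 * 100 / 1000
CO = 5.5 L/min


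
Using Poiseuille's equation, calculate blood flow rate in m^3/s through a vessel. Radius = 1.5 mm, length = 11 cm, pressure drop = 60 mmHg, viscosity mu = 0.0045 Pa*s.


Q = pi*r^4*dP / (8*mu*L)
r = 0.0015 m, L = 0.11 m
dP = 60 mmHg = 7999.32 Pa
Q = 3.2127e-05 m^3/s


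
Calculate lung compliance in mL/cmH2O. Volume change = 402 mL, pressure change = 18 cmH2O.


C = dV / dP
C = 402 / 18
C = 22.33 mL/cmH2O


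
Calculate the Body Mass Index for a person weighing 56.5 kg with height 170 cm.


BMI = weight / height^2
height = 170 cm = 1.7 m
BMI = 56.5 / 1.7^2
BMI = 19.55 kg/m^2


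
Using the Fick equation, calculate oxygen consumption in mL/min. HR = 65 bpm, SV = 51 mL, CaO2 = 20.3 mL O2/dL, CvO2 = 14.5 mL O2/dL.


CO = HR*SV = 65*51/1000 = 3.315 L/min
a-v O2 diff = 20.3 - 14.5 = 5.8 mL/dL
VO2 = CO * (CaO2-CvO2) * 10 dL/L
VO2 = 3.315 * 5.8 * 10
VO2 = 192.3 mL/min


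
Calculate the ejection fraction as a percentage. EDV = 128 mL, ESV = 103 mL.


SV = EDV - ESV = 128 - 103 = 25 mL
EF = SV/EDV * 100 = 25/128 * 100
EF = 19.53%


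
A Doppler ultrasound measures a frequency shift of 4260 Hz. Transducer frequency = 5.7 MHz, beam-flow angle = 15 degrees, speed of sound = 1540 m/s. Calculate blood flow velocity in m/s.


v = fd * c / (2 * f0 * cos(theta))
v = 4260 * 1540 / (2 * 5.7000e+06 * cos(15))
v = 0.5958 m/s


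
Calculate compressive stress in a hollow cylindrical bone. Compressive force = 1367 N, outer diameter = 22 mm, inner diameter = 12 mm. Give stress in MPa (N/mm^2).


A = pi*(r_o^2 - r_i^2)
r_o = 11 mm, r_i = 6 mm
A = 267.035 mm^2
sigma = F/A = 1367 / 267.035
sigma = 5.119 MPa


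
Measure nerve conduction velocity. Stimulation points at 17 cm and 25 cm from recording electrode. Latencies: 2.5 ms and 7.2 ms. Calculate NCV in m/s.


Distance = (25 - 17) / 100 = 0.08 m
dt = (7.2 - 2.5) / 1000 = 0.0047 s
NCV = dist / dt = 17.02 m/s


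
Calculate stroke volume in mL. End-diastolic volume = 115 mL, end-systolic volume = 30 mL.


SV = EDV - ESV
SV = 115 - 30
SV = 85 mL


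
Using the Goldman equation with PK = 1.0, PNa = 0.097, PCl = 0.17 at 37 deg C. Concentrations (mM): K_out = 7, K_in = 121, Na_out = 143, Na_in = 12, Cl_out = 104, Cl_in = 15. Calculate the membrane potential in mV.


Vm = (RT/F)*ln((PK*Ko + PNa*Nao + PCl*Cli)/(PK*Ki + PNa*Nai + PCl*Clo))
Numer = 23.421, Denom = 139.844
Vm = -47.76 mV


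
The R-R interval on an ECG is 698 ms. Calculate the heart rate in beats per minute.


HR = 60 / RR_interval(s)
RR = 698 ms = 0.698 s
HR = 60 / 0.698 = 85.96 bpm


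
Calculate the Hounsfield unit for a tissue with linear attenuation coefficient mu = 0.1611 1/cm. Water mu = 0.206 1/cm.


HU = ((mu_tissue - mu_water) / mu_water) * 1000
HU = ((0.1611 - 0.206) / 0.206) * 1000
HU = -218


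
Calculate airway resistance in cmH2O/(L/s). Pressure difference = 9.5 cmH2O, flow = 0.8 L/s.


R = dP / flow
R = 9.5 / 0.8
R = 11.88 cmH2O/(L/s)


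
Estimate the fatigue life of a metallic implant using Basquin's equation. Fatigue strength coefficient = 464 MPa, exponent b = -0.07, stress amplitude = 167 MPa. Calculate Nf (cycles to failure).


sigma_a = sigma_f' * (2Nf)^b
2Nf = (sigma_a/sigma_f')^(1/b)
2Nf = (167/464)^(1/-0.07)
2Nf = 2187870.3
Nf = 1.0939e+06


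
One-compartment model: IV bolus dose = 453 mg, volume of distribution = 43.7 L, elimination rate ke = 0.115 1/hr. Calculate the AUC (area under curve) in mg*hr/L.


C0 = Dose/Vd = 453/43.7 = 10.3661 mg/L
AUC = C0/ke = 10.3661/0.115
AUC = 90.14 mg*hr/L


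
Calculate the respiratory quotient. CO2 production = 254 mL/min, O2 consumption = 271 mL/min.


RQ = VCO2 / VO2
RQ = 254 / 271
RQ = 0.9373


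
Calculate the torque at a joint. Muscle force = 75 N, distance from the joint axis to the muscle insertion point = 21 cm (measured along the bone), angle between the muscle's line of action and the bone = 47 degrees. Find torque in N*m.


Torque = F * d * sin(theta)   (moment arm = d*sin(theta))
d = 21 cm = 0.21 m
Torque = 75 * 0.21 * sin(47)
Torque = 11.52 N*m


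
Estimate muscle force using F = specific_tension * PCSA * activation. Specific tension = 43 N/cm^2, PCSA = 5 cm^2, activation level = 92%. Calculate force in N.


F = sigma * PCSA * activation
F = 43 * 5 * 0.92
F = 197.8 N


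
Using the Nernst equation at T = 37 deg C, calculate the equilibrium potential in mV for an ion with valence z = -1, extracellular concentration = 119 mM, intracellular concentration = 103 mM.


E = (RT/(zF)) * ln(C_out/C_in)
T = 37 + 273.15 = 310.15 K
E = (8.314 * 310.15 / (-1 * 96485)) * ln(119/103)
E = -3.859 mV


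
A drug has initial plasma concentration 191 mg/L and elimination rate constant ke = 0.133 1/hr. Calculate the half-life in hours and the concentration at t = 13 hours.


t_half = ln(2) / ke = 0.693147 / 0.133 = 5.212 hr
C(t) = C0 * exp(-ke*t) = 191 * exp(-0.133*13)
C(13) = 33.9 mg/L


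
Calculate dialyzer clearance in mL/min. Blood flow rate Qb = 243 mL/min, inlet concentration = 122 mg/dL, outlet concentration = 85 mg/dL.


K = Qb * (Cb_in - Cb_out) / Cb_in
K = 243 * (122 - 85) / 122
K = 73.7 mL/min


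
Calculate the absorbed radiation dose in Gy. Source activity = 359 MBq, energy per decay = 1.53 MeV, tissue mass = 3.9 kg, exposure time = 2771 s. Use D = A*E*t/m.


A = 359 MBq = 3.5900e+08 Bq
E = 1.53 MeV = 2.45106e-13 J
D = A*E*t/m = 3.5900e+08*2.45106e-13*2771/3.9
D = 0.06252 Gy


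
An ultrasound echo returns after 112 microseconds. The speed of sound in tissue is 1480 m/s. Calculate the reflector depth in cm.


depth = c * t / 2
t = 112 us = 1.1200e-04 s
depth = 1480 * 1.1200e-04 / 2
depth = 0.08288 m = 8.288 cm


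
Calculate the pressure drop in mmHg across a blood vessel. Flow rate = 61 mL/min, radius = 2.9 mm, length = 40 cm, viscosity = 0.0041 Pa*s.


dP = 8*mu*L*Q / (pi*r^4)
Q = 61 mL/min = 1.01667e-06 m^3/s
dP = 60.0305 Pa = 60.0305 / 133.322 mmHg = 0.4503 mmHg


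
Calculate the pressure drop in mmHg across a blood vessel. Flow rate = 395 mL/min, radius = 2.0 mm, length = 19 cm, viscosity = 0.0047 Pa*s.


dP = 8*mu*L*Q / (pi*r^4)
Q = 395 mL/min = 6.58333e-06 m^3/s
dP = 935.658 Pa = 935.658 / 133.322 mmHg = 7.018 mmHg


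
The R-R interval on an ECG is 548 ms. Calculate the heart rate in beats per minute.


HR = 60 / RR_interval(s)
RR = 548 ms = 0.548 s
HR = 60 / 0.548 = 109.5 bpm


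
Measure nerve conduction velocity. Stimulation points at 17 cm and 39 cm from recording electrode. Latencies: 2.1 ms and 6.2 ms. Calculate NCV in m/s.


Distance = (39 - 17) / 100 = 0.22 m
dt = (6.2 - 2.1) / 1000 = 0.0041 s
NCV = dist / dt = 53.66 m/s


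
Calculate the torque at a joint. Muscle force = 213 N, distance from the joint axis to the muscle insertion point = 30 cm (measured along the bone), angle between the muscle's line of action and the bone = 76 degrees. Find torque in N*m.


Torque = F * d * sin(theta)   (moment arm = d*sin(theta))
d = 30 cm = 0.3 m
Torque = 213 * 0.3 * sin(76)
Torque = 62 N*m


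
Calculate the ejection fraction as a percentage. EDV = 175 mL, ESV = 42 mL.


SV = EDV - ESV = 175 - 42 = 133 mL
EF = SV/EDV * 100 = 133/175 * 100
EF = 76%


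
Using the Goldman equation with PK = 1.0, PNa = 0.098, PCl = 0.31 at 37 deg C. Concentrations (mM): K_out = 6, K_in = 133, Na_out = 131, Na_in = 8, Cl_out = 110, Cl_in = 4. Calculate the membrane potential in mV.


Vm = (RT/F)*ln((PK*Ko + PNa*Nao + PCl*Cli)/(PK*Ki + PNa*Nai + PCl*Clo))
Numer = 20.078, Denom = 167.884
Vm = -56.76 mV


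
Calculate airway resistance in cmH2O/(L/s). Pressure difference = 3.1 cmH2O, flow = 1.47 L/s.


R = dP / flow
R = 3.1 / 1.47
R = 2.109 cmH2O/(L/s)


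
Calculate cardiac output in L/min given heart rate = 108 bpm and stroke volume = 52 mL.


CO = HR * SV
CO = 108 * 52 / 1000
CO = 5.616 L/min


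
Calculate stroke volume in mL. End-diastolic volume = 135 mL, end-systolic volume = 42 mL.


SV = EDV - ESV
SV = 135 - 42
SV = 93 mL


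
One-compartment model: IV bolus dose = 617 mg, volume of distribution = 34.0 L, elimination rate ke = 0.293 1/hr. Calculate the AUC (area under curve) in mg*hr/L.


C0 = Dose/Vd = 617/34.0 = 18.1471 mg/L
AUC = C0/ke = 18.1471/0.293
AUC = 61.94 mg*hr/L


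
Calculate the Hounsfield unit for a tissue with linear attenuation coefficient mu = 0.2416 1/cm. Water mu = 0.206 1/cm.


HU = ((mu_tissue - mu_water) / mu_water) * 1000
HU = ((0.2416 - 0.206) / 0.206) * 1000
HU = 172.8


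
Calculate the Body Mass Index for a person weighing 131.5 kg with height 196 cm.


BMI = weight / height^2
height = 196 cm = 1.96 m
BMI = 131.5 / 1.96^2
BMI = 34.23 kg/m^2


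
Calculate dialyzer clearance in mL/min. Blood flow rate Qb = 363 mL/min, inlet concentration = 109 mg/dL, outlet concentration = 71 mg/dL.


K = Qb * (Cb_in - Cb_out) / Cb_in
K = 363 * (109 - 71) / 109
K = 126.6 mL/min


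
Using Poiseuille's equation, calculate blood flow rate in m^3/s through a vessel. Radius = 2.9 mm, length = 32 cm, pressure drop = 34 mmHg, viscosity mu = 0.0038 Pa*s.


Q = pi*r^4*dP / (8*mu*L)
r = 0.0029 m, L = 0.32 m
dP = 34 mmHg = 4532.948 Pa
Q = 1.0354e-04 m^3/s


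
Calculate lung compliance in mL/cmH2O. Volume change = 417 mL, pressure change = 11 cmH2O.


C = dV / dP
C = 417 / 11
C = 37.91 mL/cmH2O


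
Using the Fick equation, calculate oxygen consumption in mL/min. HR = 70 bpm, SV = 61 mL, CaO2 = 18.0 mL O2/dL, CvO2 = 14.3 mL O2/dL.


CO = HR*SV = 70*61/1000 = 4.27 L/min
a-v O2 diff = 18.0 - 14.3 = 3.7 mL/dL
VO2 = CO * (CaO2-CvO2) * 10 dL/L
VO2 = 4.27 * 3.7 * 10
VO2 = 158 mL/min


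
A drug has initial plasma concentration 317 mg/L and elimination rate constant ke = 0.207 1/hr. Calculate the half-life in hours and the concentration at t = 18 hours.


t_half = ln(2) / ke = 0.693147 / 0.207 = 3.349 hr
C(t) = C0 * exp(-ke*t) = 317 * exp(-0.207*18)
C(18) = 7.636 mg/L


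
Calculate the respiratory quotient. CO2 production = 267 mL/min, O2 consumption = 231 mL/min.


RQ = VCO2 / VO2
RQ = 267 / 231
RQ = 1.156


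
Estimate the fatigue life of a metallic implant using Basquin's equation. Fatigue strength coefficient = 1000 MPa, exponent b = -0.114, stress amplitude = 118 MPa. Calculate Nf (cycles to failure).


sigma_a = sigma_f' * (2Nf)^b
2Nf = (sigma_a/sigma_f')^(1/b)
2Nf = (118/1000)^(1/-0.114)
2Nf = 1.3847963e+08
Nf = 6.9240e+07


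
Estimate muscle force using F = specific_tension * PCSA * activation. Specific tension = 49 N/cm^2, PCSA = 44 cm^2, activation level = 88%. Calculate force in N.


F = sigma * PCSA * activation
F = 49 * 44 * 0.88
F = 1897 N


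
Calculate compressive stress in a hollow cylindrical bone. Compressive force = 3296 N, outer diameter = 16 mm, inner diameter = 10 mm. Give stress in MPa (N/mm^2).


A = pi*(r_o^2 - r_i^2)
r_o = 8 mm, r_i = 5 mm
A = 122.522 mm^2
sigma = F/A = 3296 / 122.522
sigma = 26.9 MPa


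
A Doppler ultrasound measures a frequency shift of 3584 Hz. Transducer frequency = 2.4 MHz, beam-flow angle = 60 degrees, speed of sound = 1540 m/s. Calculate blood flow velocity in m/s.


v = fd * c / (2 * f0 * cos(theta))
v = 3584 * 1540 / (2 * 2.4000e+06 * cos(60))
v = 2.3 m/s


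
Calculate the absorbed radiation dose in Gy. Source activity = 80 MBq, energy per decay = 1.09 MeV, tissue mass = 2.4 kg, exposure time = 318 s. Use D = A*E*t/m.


A = 80 MBq = 8.0000e+07 Bq
E = 1.09 MeV = 1.74618e-13 J
D = A*E*t/m = 8.0000e+07*1.74618e-13*318/2.4
D = 0.001851 Gy


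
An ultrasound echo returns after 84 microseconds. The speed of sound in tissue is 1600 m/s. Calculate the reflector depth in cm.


depth = c * t / 2
t = 84 us = 8.4000e-05 s
depth = 1600 * 8.4000e-05 / 2
depth = 0.0672 m = 6.72 cm


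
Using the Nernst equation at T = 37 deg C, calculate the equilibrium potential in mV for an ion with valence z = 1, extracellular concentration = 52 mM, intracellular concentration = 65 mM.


E = (RT/(zF)) * ln(C_out/C_in)
T = 37 + 273.15 = 310.15 K
E = (8.314 * 310.15 / (1 * 96485)) * ln(52/65)
E = -5.964 mV


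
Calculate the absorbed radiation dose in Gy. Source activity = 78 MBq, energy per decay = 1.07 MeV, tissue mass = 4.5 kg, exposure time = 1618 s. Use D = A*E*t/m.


A = 78 MBq = 7.8000e+07 Bq
E = 1.07 MeV = 1.71414e-13 J
D = A*E*t/m = 7.8000e+07*1.71414e-13*1618/4.5
D = 0.004807 Gy


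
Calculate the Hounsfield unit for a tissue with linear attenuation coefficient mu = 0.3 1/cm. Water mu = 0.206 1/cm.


HU = ((mu_tissue - mu_water) / mu_water) * 1000
HU = ((0.3 - 0.206) / 0.206) * 1000
HU = 456.3


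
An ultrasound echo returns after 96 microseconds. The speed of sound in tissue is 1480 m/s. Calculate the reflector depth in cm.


depth = c * t / 2
t = 96 us = 9.6000e-05 s
depth = 1480 * 9.6000e-05 / 2
depth = 0.07104 m = 7.104 cm


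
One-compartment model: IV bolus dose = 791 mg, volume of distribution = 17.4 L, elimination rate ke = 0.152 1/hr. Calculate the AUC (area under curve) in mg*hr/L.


C0 = Dose/Vd = 791/17.4 = 45.4598 mg/L
AUC = C0/ke = 45.4598/0.152
AUC = 299.1 mg*hr/L


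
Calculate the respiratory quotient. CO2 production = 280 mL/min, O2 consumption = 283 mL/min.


RQ = VCO2 / VO2
RQ = 280 / 283
RQ = 0.9894


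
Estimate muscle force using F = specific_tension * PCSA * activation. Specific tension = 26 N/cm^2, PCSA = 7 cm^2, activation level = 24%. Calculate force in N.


F = sigma * PCSA * activation
F = 26 * 7 * 0.24
F = 43.68 N


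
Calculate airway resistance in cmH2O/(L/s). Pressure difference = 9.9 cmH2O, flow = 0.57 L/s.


R = dP / flow
R = 9.9 / 0.57
R = 17.37 cmH2O/(L/s)


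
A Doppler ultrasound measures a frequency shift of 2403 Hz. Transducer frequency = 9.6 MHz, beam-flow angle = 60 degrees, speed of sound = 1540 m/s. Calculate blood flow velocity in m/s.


v = fd * c / (2 * f0 * cos(theta))
v = 2403 * 1540 / (2 * 9.6000e+06 * cos(60))
v = 0.3855 m/s


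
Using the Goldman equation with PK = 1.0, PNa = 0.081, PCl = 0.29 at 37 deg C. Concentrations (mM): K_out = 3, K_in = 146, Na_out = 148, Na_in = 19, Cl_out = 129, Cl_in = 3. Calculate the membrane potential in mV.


Vm = (RT/F)*ln((PK*Ko + PNa*Nao + PCl*Cli)/(PK*Ki + PNa*Nai + PCl*Clo))
Numer = 15.858, Denom = 184.949
Vm = -65.65 mV


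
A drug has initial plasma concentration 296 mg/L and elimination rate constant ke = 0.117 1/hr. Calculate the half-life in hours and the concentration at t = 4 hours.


t_half = ln(2) / ke = 0.693147 / 0.117 = 5.924 hr
C(t) = C0 * exp(-ke*t) = 296 * exp(-0.117*4)
C(4) = 185.4 mg/L


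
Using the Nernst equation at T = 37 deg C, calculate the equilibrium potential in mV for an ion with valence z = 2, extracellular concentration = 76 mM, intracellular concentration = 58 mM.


E = (RT/(zF)) * ln(C_out/C_in)
T = 37 + 273.15 = 310.15 K
E = (8.314 * 310.15 / (2 * 96485)) * ln(76/58)
E = 3.612 mV


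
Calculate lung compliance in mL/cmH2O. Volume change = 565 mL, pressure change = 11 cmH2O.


C = dV / dP
C = 565 / 11
C = 51.36 mL/cmH2O


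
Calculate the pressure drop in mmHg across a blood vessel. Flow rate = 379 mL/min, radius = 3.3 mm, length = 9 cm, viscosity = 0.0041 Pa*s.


dP = 8*mu*L*Q / (pi*r^4)
Q = 379 mL/min = 6.31667e-06 m^3/s
dP = 50.0494 Pa = 50.0494 / 133.322 mmHg = 0.3754 mmHg


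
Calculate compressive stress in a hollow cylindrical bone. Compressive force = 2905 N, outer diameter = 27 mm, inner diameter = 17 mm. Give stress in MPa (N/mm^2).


A = pi*(r_o^2 - r_i^2)
r_o = 13.5 mm, r_i = 8.5 mm
A = 345.575 mm^2
sigma = F/A = 2905 / 345.575
sigma = 8.406 MPa


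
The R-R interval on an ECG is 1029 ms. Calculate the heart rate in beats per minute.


HR = 60 / RR_interval(s)
RR = 1029 ms = 1.029 s
HR = 60 / 1.029 = 58.31 bpm
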